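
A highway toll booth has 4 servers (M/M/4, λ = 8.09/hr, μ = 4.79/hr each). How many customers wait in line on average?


a = λ/μ = 1.6889; ρ = a/4 = 0.4222
P₀ = 0.181655
Lq = P₀·a^c·ρ / (c!·(1−ρ)²) = 0.181655·8.13677·0.4222/(24·0.33381)
= 0.07790

Final: 0.07790


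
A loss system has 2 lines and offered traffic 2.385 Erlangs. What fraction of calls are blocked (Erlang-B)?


B(c,a) = (a^c/c!) / Σ_{k=0}^{c} a^k/k!
a^2/2! = 2.844112
Σ terms (k=0..2): 1.00000 + 2.38500 + 2.84411 = 6.229112
B = 2.844112/6.229112 = 0.456584

Final: 0.456584


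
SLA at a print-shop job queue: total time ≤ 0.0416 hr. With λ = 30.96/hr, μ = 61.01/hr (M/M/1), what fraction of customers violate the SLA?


W ~ Exponential(μ−λ) for M/M/1.
μ − λ = 61.01 − 30.96 = 30.0500
P(W > t) = e^{−(μ−λ)t} = e^{−1.2501} = 0.286482

Final: 0.286482


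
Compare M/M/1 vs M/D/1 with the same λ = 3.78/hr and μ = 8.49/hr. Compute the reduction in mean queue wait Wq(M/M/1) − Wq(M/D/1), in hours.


ρ = 3.78/8.49 = 0.4452
Wq(M/M/1) = ρ/(μ−λ) = 0.4452/4.71 = 0.09453 hr
Wq(M/D/1) = ρ/(2(μ−λ)) = 0.04726 hr
Savings = 0.09453 − 0.04726 = 0.04726 hr

Final: 0.04726 hr


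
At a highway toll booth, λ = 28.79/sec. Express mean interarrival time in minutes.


Mean interarrival time = 1/λ = 1/28.79 second = 0.03473 second
In minutes: 0.03473 × 0.0166667 = 0.0005789 min

Final: 0.0005789 min


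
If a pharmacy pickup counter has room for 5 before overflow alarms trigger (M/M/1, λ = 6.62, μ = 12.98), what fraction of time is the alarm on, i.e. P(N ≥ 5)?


ρ = 6.62/12.98 = 0.5100
P(N ≥ n) = ρ^n = 0.5100^5 = 0.034508

Final: 0.034508


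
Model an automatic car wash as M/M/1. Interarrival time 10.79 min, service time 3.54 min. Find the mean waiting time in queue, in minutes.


λ = 60/10.79 = 5.5607 /hr
μ = 60/3.54 = 16.9492 /hr
ρ = λ/μ = 5.5607/16.9492 = 0.3281
Wq = ρ/(μ−λ) = 0.3281/(16.9492−5.5607) = 0.02881 hr
In minutes: 0.02881·60 = 1.728 min

Final: 1.728 min


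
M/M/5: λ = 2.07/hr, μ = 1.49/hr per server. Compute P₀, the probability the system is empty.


a = λ/μ = 2.07/1.49 = 1.3893; ρ = a/c = 0.2779
Σ_{k=0}^{4} a^k/k! (terms k=0..4) = 1.00000 + 1.38926 + 0.96502 + 0.44689 + 0.15521 = 3.95639
Tail: a^5/(5!(1−ρ)) = 5.17512/(120·0.7221) = 0.05972
P₀ = 1/(3.95639 + 0.05972) = 1/4.01611 = 0.248997

Final: 0.248997


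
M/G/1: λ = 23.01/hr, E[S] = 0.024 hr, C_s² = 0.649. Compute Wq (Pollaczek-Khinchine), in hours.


ρ = λ·E[S] = 23.01·0.024 = 0.5522
E[S²] = E[S]²(1+C_s²) = 0.024²·(1+0.649) = 0.0009498
Wq = λ·E[S²]/(2(1−ρ)) = 23.01·0.0009498/(2·0.4478) = 0.02441 hr

Final: 0.02441 hr


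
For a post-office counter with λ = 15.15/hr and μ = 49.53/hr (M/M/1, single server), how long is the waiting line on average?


ρ = 15.15/49.53 = 0.3059
Lq = ρ²/(1−ρ) = 0.09356/0.6941 = 0.1348

Final: 0.1348


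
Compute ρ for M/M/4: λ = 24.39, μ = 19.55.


ρ = λ/(cμ) = 24.39/(4·19.55) = 24.39/78.20 = 0.3119

Final: 0.3119


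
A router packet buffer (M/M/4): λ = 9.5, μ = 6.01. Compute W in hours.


a = 1.5807; ρ = 0.3952; P₀ = 0.203320
Lq = P₀·a^c·ρ/(c!(1−ρ)²) = 0.05713
Wq = Lq/λ = 0.05713/9.5 = 0.006014 hr
W = Wq + 1/μ = 0.006014 + 0.16639 = 0.17240 hr

Final: 0.17240 hr


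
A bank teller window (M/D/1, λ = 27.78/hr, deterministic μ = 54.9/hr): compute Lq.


ρ = 27.78/54.9 = 0.5060
M/D/1: Lq = ρ²/(2(1−ρ)) = 0.2560/(2·0.4940) = 0.25916

Final: 0.25916


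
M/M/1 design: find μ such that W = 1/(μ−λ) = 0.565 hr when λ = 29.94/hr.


W = 1/(μ−λ) ⇒ μ − λ = 1/W = 1/0.565 = 1.7699
μ = λ + 1/W = 29.94 + 1.7699 = 31.7099 per hr

Final: 31.7099 /hr


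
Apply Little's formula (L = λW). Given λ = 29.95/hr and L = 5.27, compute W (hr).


W = L/λ = 5.27/29.95 = 0.1760 hr

Final: 0.1760 hr


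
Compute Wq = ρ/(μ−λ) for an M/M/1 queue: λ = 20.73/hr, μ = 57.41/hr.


ρ = 20.73/57.41 = 0.3611
Wq = ρ/(μ−λ) = 0.3611/(57.41 − 20.73) = 0.3611/36.68 = 0.009844 hr

Final: 0.009844 hr


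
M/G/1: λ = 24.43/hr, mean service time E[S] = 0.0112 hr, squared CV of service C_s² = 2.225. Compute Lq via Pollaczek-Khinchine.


ρ = λ·E[S] = 24.43·0.0112 = 0.2736
Lq = ρ²(1+C_s²)/(2(1−ρ)) = 0.07487·(1+2.225)/(2·0.7264)
= 0.07487·3.2250/1.4528 = 0.16619

Final: 0.16619


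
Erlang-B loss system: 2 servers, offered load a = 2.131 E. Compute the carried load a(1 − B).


B(2,2.131) = 0.420355 (Erlang-B)
Carried load = a(1 − B) = 2.131·(1 − 0.420355) = 2.131·0.579645 = 1.2352 E

Final: 1.2352 Erlangs


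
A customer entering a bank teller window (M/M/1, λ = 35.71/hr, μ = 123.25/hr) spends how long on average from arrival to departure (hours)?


W = 1/(μ−λ) = 1/(123.25 − 35.71) = 1/87.54 = 0.01142 hr

Final: 0.01142 hr


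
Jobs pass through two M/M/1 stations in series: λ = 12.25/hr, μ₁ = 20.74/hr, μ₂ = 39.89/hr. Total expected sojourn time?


Each node sees arrival rate λ = 12.25/hr (tandem ⇒ throughput preserved).
W₁ = 1/(μ₁−λ) = 1/(20.74−12.25) = 0.11779 hr
W₂ = 1/(μ₂−λ) = 1/(39.89−12.25) = 0.03618 hr
W_total = W₁ + W₂ = 0.11779 + 0.03618 = 0.15397 hr

Final: 0.15397 hr


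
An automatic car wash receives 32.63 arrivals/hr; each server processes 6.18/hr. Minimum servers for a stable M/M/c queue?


Stability requires cμ > λ ⇔ c > λ/μ.
λ/μ = 32.63/6.18 = 5.2799
Minimum integer c = ⌊5.2799⌋ + 1 = 6
Check: 6·6.18 = 37.08 > 32.63, while 5·6.18 = 30.90 ≤ 32.63

Final: 6 servers


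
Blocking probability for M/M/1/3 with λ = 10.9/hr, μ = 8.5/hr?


ρ = λ/μ = 10.9/8.5 = 1.2824
P_K = (1−ρ)ρ^K/(1−ρ^(K+1)) = (-0.2824·2.108738)/(1 − 2.704147)
= -0.595409/-1.704147 = 0.349388

Final: 0.349388


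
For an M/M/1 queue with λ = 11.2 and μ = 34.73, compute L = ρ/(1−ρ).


ρ = λ/μ = 11.2/34.73 = 0.3225
L = ρ/(1−ρ) = 0.3225/(1 − 0.3225) = 0.3225/0.6775 = 0.4760

Final: 0.4760


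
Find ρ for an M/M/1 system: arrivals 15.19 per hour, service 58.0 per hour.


ρ = λ/μ = 15.19/58.0 = 0.2619

Final: 0.2619


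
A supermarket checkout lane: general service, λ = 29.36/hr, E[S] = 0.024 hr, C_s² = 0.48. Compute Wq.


ρ = λ·E[S] = 29.36·0.024 = 0.7046
E[S²] = E[S]²(1+C_s²) = 0.024²·(1+0.48) = 0.0008525
Wq = λ·E[S²]/(2(1−ρ)) = 29.36·0.0008525/(2·0.2954) = 0.04237 hr

Final: 0.04237 hr


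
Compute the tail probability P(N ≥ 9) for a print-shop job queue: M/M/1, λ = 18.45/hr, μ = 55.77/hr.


ρ = 18.45/55.77 = 0.3308
P(N ≥ n) = ρ^n = 0.3308^9 = 0.00004746

Final: 0.00004746


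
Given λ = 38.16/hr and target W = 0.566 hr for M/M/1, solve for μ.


W = 1/(μ−λ) ⇒ μ − λ = 1/W = 1/0.566 = 1.7668
μ = λ + 1/W = 38.16 + 1.7668 = 39.9268 per hr

Final: 39.9268 /hr


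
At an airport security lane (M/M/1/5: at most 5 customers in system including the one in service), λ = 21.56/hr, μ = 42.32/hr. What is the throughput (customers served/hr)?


ρ = 0.5095; P_K = (1−ρ)ρ^5/(1−ρ^6) = 0.017134
λ_eff = λ(1 − P_K) = 21.56·(1 − 0.017134) = 21.56·0.982866 = 21.1906 /hr

Final: 21.1906 /hr


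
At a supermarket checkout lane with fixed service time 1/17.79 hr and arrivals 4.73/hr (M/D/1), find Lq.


ρ = 4.73/17.79 = 0.2659
M/D/1: Lq = ρ²/(2(1−ρ)) = 0.07069/(2·0.7341) = 0.04815

Final: 0.04815


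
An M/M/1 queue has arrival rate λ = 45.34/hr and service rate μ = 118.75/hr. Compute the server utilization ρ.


ρ = λ/μ = 45.34/118.75 = 0.3818

Final: 0.3818


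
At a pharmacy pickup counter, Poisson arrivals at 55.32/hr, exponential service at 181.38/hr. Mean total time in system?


W = 1/(μ−λ) = 1/(181.38 − 55.32) = 1/126.06 = 0.007933 hr

Final: 0.007933 hr


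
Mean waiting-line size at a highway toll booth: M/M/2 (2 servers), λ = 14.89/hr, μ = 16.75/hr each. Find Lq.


a = λ/μ = 0.8890; ρ = a/2 = 0.4445
P₀ = 0.384584
Lq = P₀·a^c·ρ / (c!·(1−ρ)²) = 0.384584·0.79024·0.4445/(2·0.30861)
= 0.21886

Final: 0.21886


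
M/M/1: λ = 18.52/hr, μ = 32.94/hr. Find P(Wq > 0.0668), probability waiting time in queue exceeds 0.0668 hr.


ρ = 18.52/32.94 = 0.5622
P(Wq > t) = ρ·e^{−(μ−λ)t} = 0.5622·e^{−0.9633}
= 0.5622·0.381648 = 0.214576

Final: 0.214576


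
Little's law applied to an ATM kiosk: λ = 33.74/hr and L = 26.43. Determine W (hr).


W = L/λ = 26.43/33.74 = 0.7833 hr

Final: 0.7833 hr


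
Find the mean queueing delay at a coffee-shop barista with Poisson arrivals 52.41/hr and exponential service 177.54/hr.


ρ = 52.41/177.54 = 0.2952
Wq = ρ/(μ−λ) = 0.2952/(177.54 − 52.41) = 0.2952/125.13 = 0.002359 hr

Final: 0.002359 hr


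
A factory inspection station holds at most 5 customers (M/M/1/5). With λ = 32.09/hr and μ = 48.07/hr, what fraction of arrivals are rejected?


ρ = λ/μ = 32.09/48.07 = 0.6676
P_K = (1−ρ)ρ^K/(1−ρ^(K+1)) = (0.3324·0.132580)/(1 − 0.088506)
= 0.044074/0.911494 = 0.048353

Final: 0.048353


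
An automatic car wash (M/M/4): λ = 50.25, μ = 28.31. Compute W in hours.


a = 1.7750; ρ = 0.4437; P₀ = 0.165951
Lq = P₀·a^c·ρ/(c!(1−ρ)²) = 0.09843
Wq = Lq/λ = 0.09843/50.25 = 0.001959 hr
W = Wq + 1/μ = 0.001959 + 0.03532 = 0.03728 hr

Final: 0.03728 hr


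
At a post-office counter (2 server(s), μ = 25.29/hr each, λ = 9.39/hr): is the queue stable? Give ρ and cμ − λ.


Total capacity cμ = 2·25.29 = 50.58/hr
ρ = λ/(cμ) = 9.39/50.58 = 0.1856
Stable ⇔ ρ < 1: YES
Spare capacity = cμ − λ = 50.58 − 9.39 = 41.19/hr

Final: ρ = 0.1856; stable; margin = 41.19/hr


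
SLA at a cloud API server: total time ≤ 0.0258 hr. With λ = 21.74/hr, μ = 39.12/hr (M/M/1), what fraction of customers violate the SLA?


W ~ Exponential(μ−λ) for M/M/1.
μ − λ = 39.12 − 21.74 = 17.3800
P(W > t) = e^{−(μ−λ)t} = e^{−0.4484} = 0.638647

Final: 0.638647


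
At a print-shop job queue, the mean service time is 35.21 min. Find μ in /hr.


μ = 1/(service time) in consistent units.
1 hour = 60 min, so μ = 60/35.21 = 1.7041 per hour

Final: 1.7041 /hr


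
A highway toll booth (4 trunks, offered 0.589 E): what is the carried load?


B(4,0.589) = 0.002784 (Erlang-B)
Carried load = a(1 − B) = 0.589·(1 − 0.002784) = 0.589·0.997216 = 0.5874 E

Final: 0.5874 Erlangs


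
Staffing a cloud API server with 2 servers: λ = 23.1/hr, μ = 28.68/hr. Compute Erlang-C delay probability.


a = λ/μ = 0.8054; ρ = a/2 = 0.4027
P₀ = 0.425802 (from M/M/c formula)
C(c,a) = [a^c/(c!(1−ρ))]·P₀ = [0.64873/(2·0.5973)]·0.425802
= 0.54307·0.425802 = 0.231241

Final: 0.231241


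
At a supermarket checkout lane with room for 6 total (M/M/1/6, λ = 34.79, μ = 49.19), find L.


ρ = 34.79/49.19 = 0.7073
L = ρ[1 − (K+1)ρ^K + Kρ^(K+1)] / [(1−ρ)(1−ρ^(K+1))]
Numerator: 0.7073·(1 − 7·0.125160 + 6·0.088520) = 0.463255
Denominator: (0.2927)·(0.911480) = 0.266829
L = 0.463255/0.266829 = 1.7362

Final: 1.7362


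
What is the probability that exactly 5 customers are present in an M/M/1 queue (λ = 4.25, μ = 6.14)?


ρ = 4.25/6.14 = 0.6922
P_n = (1−ρ)·ρ^n = (1 − 0.6922)·0.6922^5 = 0.3078·0.158892 = 0.048910

Final: 0.048910


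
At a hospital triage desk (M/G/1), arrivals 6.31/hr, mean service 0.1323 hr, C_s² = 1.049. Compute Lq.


ρ = λ·E[S] = 6.31·0.1323 = 0.8348
Lq = ρ²(1+C_s²)/(2(1−ρ)) = 0.6969·(1+1.049)/(2·0.1652)
= 0.6969·2.0490/0.3304 = 4.32230

Final: 4.32230


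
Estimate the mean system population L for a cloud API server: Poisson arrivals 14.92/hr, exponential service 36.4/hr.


ρ = λ/μ = 14.92/36.4 = 0.4099
L = ρ/(1−ρ) = 0.4099/(1 − 0.4099) = 0.4099/0.5901 = 0.6946

Final: 0.6946


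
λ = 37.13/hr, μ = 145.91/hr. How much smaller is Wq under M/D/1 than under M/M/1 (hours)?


ρ = 37.13/145.91 = 0.2545
Wq(M/M/1) = ρ/(μ−λ) = 0.2545/108.78 = 0.002339 hr
Wq(M/D/1) = ρ/(2(μ−λ)) = 0.001170 hr
Savings = 0.002339 − 0.001170 = 0.001170 hr

Final: 0.001170 hr


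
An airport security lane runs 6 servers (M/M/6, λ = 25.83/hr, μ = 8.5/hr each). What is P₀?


a = λ/μ = 25.83/8.5 = 3.0388; ρ = a/c = 0.5065
Σ_{k=0}^{5} a^k/k! (terms k=0..5) = 1.00000 + 3.03882 + 4.61722 + 4.67698 + 3.55313 + 2.15946 = 19.04562
Tail: a^6/(6!(1−ρ)) = 787.46794/(720·0.4935) = 2.21609
P₀ = 1/(19.04562 + 2.21609) = 1/21.26171 = 0.047033

Final: 0.047033


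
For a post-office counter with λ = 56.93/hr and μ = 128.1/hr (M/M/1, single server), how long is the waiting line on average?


ρ = 56.93/128.1 = 0.4444
Lq = ρ²/(1−ρ) = 0.1975/0.5556 = 0.3555

Final: 0.3555


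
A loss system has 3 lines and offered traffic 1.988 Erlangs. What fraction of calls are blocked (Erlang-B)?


B(c,a) = (a^c/c!) / Σ_{k=0}^{c} a^k/k!
a^3/3! = 1.309477
Σ terms (k=0..3): 1.00000 + 1.98800 + 1.97607 + 1.30948 = 6.273549
B = 1.309477/6.273549 = 0.208730

Final: 0.208730


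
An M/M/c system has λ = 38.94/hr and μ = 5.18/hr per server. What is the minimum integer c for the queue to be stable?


Stability requires cμ > λ ⇔ c > λ/μ.
λ/μ = 38.94/5.18 = 7.5174
Minimum integer c = ⌊7.5174⌋ + 1 = 8
Check: 8·5.18 = 41.44 > 38.94, while 7·5.18 = 36.26 ≤ 38.94

Final: 8 servers


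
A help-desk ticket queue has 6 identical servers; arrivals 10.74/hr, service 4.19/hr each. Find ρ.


ρ = λ/(cμ) = 10.74/(6·4.19) = 10.74/25.14 = 0.4272

Final: 0.4272


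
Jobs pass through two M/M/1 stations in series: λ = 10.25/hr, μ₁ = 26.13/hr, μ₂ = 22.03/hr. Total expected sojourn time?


Each node sees arrival rate λ = 10.25/hr (tandem ⇒ throughput preserved).
W₁ = 1/(μ₁−λ) = 1/(26.13−10.25) = 0.06297 hr
W₂ = 1/(μ₂−λ) = 1/(22.03−10.25) = 0.08489 hr
W_total = W₁ + W₂ = 0.06297 + 0.08489 = 0.14786 hr

Final: 0.14786 hr


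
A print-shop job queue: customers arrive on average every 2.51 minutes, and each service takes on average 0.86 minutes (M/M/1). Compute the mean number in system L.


λ = 60/2.51 = 23.9044 /hr
μ = 60/0.86 = 69.7674 /hr
ρ = λ/μ = 23.9044/69.7674 = 0.3426
L = ρ/(1−ρ) = 0.3426/0.6574 = 0.5212

Final: 0.5212


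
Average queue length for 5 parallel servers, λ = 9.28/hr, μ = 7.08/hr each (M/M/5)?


a = λ/μ = 1.3107; ρ = a/5 = 0.2621
P₀ = 0.269416
Lq = P₀·a^c·ρ / (c!·(1−ρ)²) = 0.269416·3.86878·0.2621/(120·0.54443)
= 0.004182

Final: 0.004182


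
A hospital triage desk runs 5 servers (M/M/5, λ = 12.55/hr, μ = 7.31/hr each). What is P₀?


a = λ/μ = 12.55/7.31 = 1.7168; ρ = a/c = 0.3434
Σ_{k=0}^{4} a^k/k! (terms k=0..4) = 1.00000 + 1.71683 + 1.47375 + 0.84339 + 0.36199 = 5.39595
Tail: a^5/(5!(1−ρ)) = 14.91529/(120·0.6566) = 0.18929
P₀ = 1/(5.39595 + 0.18929) = 1/5.58524 = 0.179043

Final: 0.179043


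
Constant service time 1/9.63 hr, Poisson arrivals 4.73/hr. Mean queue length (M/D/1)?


ρ = 4.73/9.63 = 0.4912
M/D/1: Lq = ρ²/(2(1−ρ)) = 0.2413/(2·0.5088) = 0.23707

Final: 0.23707


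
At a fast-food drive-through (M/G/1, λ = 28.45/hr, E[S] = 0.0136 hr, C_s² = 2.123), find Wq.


ρ = λ·E[S] = 28.45·0.0136 = 0.3869
E[S²] = E[S]²(1+C_s²) = 0.0136²·(1+2.123) = 0.0005776
Wq = λ·E[S²]/(2(1−ρ)) = 28.45·0.0005776/(2·0.6131) = 0.01340 hr

Final: 0.01340 hr


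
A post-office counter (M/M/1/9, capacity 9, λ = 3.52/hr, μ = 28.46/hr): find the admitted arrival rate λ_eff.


ρ = 0.1237; P_K = (1−ρ)ρ^9/(1−ρ^10) = 0.000000005935
λ_eff = λ(1 − P_K) = 3.52·(1 − 0.000000005935) = 3.52·1.000000 = 3.5200 /hr

Final: 3.5200 /hr


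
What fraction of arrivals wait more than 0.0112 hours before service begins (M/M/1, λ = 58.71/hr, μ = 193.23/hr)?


ρ = 58.71/193.23 = 0.3038
P(Wq > t) = ρ·e^{−(μ−λ)t} = 0.3038·e^{−1.5066}
= 0.3038·0.221657 = 0.067347

Final: 0.067347


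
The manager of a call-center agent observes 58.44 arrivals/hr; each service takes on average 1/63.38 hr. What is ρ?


ρ = λ/μ = 58.44/63.38 = 0.9221

Final: 0.9221


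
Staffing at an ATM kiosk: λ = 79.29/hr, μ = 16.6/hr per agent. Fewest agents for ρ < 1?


Stability requires cμ > λ ⇔ c > λ/μ.
λ/μ = 79.29/16.6 = 4.7765
Minimum integer c = ⌊4.7765⌋ + 1 = 5
Check: 5·16.6 = 83.00 > 79.29, while 4·16.6 = 66.40 ≤ 79.29

Final: 5 servers


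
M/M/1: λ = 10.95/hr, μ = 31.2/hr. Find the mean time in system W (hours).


W = 1/(μ−λ) = 1/(31.2 − 10.95) = 1/20.25 = 0.04938 hr

Final: 0.04938 hr


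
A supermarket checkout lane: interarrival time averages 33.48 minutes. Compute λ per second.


λ = 1/(interarrival time) in consistent units.
1 second = 0.0166667 min, so λ = 0.0166667/33.48 = 0.0004978 per second

Final: 0.0004978 /sec


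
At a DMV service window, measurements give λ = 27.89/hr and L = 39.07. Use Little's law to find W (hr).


W = L/λ = 39.07/27.89 = 1.4009 hr

Final: 1.4009 hr


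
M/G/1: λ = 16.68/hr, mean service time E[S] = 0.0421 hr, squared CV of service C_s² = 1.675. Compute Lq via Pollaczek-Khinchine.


ρ = λ·E[S] = 16.68·0.0421 = 0.7022
Lq = ρ²(1+C_s²)/(2(1−ρ)) = 0.4931·(1+1.675)/(2·0.2978)
= 0.4931·2.6750/0.5955 = 2.21496

Final: 2.21496


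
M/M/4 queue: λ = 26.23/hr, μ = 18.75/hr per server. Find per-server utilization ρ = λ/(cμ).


ρ = λ/(cμ) = 26.23/(4·18.75) = 26.23/75.00 = 0.3497

Final: 0.3497


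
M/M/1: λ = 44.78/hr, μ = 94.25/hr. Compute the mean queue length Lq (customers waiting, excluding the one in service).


ρ = 44.78/94.25 = 0.4751
Lq = ρ²/(1−ρ) = 0.2257/0.5249 = 0.4301

Final: 0.4301


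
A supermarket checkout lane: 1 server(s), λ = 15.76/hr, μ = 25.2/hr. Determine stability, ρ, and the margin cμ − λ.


Total capacity cμ = 1·25.2 = 25.20/hr
ρ = λ/(cμ) = 15.76/25.20 = 0.6254
Stable ⇔ ρ < 1: YES
Spare capacity = cμ − λ = 25.20 − 15.76 = 9.44/hr

Final: ρ = 0.6254; stable; margin = 9.44/hr


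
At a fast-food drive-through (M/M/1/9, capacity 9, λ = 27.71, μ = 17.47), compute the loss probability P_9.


ρ = λ/μ = 27.71/17.47 = 1.5861
P_K = (1−ρ)ρ^K/(1−ρ^(K+1)) = (-0.5861·63.546639)/(1 − 100.794355)
= -37.247715/-99.794355 = 0.373245

Final: 0.373245


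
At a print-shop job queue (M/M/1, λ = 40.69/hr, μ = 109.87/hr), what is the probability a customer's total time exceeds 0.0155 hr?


W ~ Exponential(μ−λ) for M/M/1.
μ − λ = 109.87 − 40.69 = 69.1800
P(W > t) = e^{−(μ−λ)t} = e^{−1.0723} = 0.342224

Final: 0.342224


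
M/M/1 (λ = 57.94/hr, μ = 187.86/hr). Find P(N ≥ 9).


ρ = 57.94/187.86 = 0.3084
P(N ≥ n) = ρ^n = 0.3084^9 = 0.00002525

Final: 0.00002525


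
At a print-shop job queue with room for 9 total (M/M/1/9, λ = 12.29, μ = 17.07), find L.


ρ = 12.29/17.07 = 0.7200
L = ρ[1 − (K+1)ρ^K + Kρ^(K+1)] / [(1−ρ)(1−ρ^(K+1))]
Numerator: 0.7200·(1 − 10·0.051983 + 9·0.037427) = 0.588226
Denominator: (0.2800)·(0.962573) = 0.269543
L = 0.588226/0.269543 = 2.1823

Final: 2.1823


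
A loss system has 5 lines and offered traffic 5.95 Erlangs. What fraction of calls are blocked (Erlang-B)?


B(c,a) = (a^c/c!) / Σ_{k=0}^{c} a^k/k!
a^5/5! = 62.144627
Σ terms (k=0..5): 1.00000 + 5.95000 + 17.70125 + 35.10748 + 52.22238 + 62.14463 = 174.125731
B = 62.144627/174.125731 = 0.356895

Final: 0.356895


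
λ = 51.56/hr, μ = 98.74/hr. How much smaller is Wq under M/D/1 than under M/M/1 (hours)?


ρ = 51.56/98.74 = 0.5222
Wq(M/M/1) = ρ/(μ−λ) = 0.5222/47.18 = 0.01107 hr
Wq(M/D/1) = ρ/(2(μ−λ)) = 0.005534 hr
Savings = 0.01107 − 0.005534 = 0.005534 hr

Final: 0.005534 hr


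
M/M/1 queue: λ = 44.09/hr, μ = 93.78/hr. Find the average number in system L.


ρ = λ/μ = 44.09/93.78 = 0.4701
L = ρ/(1−ρ) = 0.4701/(1 − 0.4701) = 0.4701/0.5299 = 0.8873

Final: 0.8873


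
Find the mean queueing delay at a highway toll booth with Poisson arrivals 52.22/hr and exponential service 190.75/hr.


ρ = 52.22/190.75 = 0.2738
Wq = ρ/(μ−λ) = 0.2738/(190.75 − 52.22) = 0.2738/138.53 = 0.001976 hr

Final: 0.001976 hr


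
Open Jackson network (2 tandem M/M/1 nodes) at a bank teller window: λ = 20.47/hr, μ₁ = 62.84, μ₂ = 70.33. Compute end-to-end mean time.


Each node sees arrival rate λ = 20.47/hr (tandem ⇒ throughput preserved).
W₁ = 1/(μ₁−λ) = 1/(62.84−20.47) = 0.02360 hr
W₂ = 1/(μ₂−λ) = 1/(70.33−20.47) = 0.02006 hr
W_total = W₁ + W₂ = 0.02360 + 0.02006 = 0.04366 hr

Final: 0.04366 hr


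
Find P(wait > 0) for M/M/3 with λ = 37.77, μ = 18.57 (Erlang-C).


a = λ/μ = 2.0339; ρ = a/3 = 0.6780
P₀ = 0.105740 (from M/M/c formula)
C(c,a) = [a^c/(c!(1−ρ))]·P₀ = [8.41405/(6·0.3220)]·0.105740
= 4.35476·0.105740 = 0.460475

Final: 0.460475


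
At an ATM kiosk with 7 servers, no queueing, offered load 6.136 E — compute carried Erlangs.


B(7,6.136) = 0.193895 (Erlang-B)
Carried load = a(1 − B) = 6.136·(1 − 0.193895) = 6.136·0.806105 = 4.9463 E

Final: 4.9463 Erlangs


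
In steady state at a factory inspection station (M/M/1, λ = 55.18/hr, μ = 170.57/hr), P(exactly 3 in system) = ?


ρ = 55.18/170.57 = 0.3235
P_n = (1−ρ)·ρ^n = (1 − 0.3235)·0.3235^3 = 0.6765·0.033856 = 0.022904

Final: 0.022904


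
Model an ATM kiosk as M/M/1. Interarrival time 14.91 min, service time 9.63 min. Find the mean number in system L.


λ = 60/14.91 = 4.0241 /hr
μ = 60/9.63 = 6.2305 /hr
ρ = λ/μ = 4.0241/6.2305 = 0.6459
L = ρ/(1−ρ) = 0.6459/0.3541 = 1.8239

Final: 1.8239


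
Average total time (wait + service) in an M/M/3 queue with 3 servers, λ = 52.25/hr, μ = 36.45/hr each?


a = 1.4335; ρ = 0.4778; P₀ = 0.227219
Lq = P₀·a^c·ρ/(c!(1−ρ)²) = 0.19548
Wq = Lq/λ = 0.19548/52.25 = 0.003741 hr
W = Wq + 1/μ = 0.003741 + 0.02743 = 0.03118 hr

Final: 0.03118 hr


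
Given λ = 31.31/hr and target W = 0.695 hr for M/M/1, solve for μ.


W = 1/(μ−λ) ⇒ μ − λ = 1/W = 1/0.695 = 1.4388
μ = λ + 1/W = 31.31 + 1.4388 = 32.7488 per hr

Final: 32.7488 /hr


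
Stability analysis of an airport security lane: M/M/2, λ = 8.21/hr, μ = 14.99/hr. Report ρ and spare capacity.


Total capacity cμ = 2·14.99 = 29.98/hr
ρ = λ/(cμ) = 8.21/29.98 = 0.2738
Stable ⇔ ρ < 1: YES
Spare capacity = cμ − λ = 29.98 − 8.21 = 21.77/hr

Final: ρ = 0.2738; stable; margin = 21.77/hr


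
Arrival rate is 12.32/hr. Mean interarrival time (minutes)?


Mean interarrival time = 1/λ = 1/12.32 hour = 0.08117 hour
In minutes: 0.08117 × 60 = 4.8701 min

Final: 4.8701 min


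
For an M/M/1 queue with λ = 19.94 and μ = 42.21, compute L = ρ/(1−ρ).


ρ = λ/μ = 19.94/42.21 = 0.4724
L = ρ/(1−ρ) = 0.4724/(1 − 0.4724) = 0.4724/0.5276 = 0.8954

Final: 0.8954


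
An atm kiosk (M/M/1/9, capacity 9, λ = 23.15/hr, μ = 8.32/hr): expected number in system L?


ρ = 23.15/8.32 = 2.7825
L = ρ[1 − (K+1)ρ^K + Kρ^(K+1)] / [(1−ρ)(1−ρ^(K+1))]
Numerator: 2.7825·(1 − 10·9996.524197 + 9·27814.847977) = 418395.597876
Denominator: (-1.7825)·(-27813.847977) = 49576.846815
L = 418395.597876/49576.846815 = 8.4393

Final: 8.4393


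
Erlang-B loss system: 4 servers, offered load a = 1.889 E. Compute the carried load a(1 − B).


B(4,1.889) = 0.083851 (Erlang-B)
Carried load = a(1 − B) = 1.889·(1 − 0.083851) = 1.889·0.916149 = 1.7306 E

Final: 1.7306 Erlangs


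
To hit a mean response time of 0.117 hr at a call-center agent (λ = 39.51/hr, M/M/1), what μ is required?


W = 1/(μ−λ) ⇒ μ − λ = 1/W = 1/0.117 = 8.5470
μ = λ + 1/W = 39.51 + 8.5470 = 48.0570 per hr

Final: 48.0570 /hr


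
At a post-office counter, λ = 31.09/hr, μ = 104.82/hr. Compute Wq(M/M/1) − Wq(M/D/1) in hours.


ρ = 31.09/104.82 = 0.2966
Wq(M/M/1) = ρ/(μ−λ) = 0.2966/73.73 = 0.004023 hr
Wq(M/D/1) = ρ/(2(μ−λ)) = 0.002011 hr
Savings = 0.004023 − 0.002011 = 0.002011 hr

Final: 0.002011 hr


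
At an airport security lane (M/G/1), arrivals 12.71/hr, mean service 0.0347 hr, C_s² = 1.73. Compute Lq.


ρ = λ·E[S] = 12.71·0.0347 = 0.4410
Lq = ρ²(1+C_s²)/(2(1−ρ)) = 0.1945·(1+1.73)/(2·0.5590)
= 0.1945·2.7300/1.1179 = 0.47501

Final: 0.47501


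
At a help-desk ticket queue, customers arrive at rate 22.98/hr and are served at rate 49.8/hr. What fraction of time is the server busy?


ρ = λ/μ = 22.98/49.8 = 0.4614

Final: 0.4614


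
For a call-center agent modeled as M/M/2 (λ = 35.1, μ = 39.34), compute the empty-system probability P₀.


a = λ/μ = 35.1/39.34 = 0.8922; ρ = a/c = 0.4461
Σ_{k=0}^{1} a^k/k! (terms k=0..1) = 1.00000 + 0.89222 = 1.89222
Tail: a^2/(2!(1−ρ)) = 0.79606/(2·0.5539) = 0.71861
P₀ = 1/(1.89222 + 0.71861) = 1/2.61083 = 0.383020

Final: 0.383020


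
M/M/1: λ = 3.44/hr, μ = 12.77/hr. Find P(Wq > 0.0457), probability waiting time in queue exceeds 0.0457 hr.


ρ = 3.44/12.77 = 0.2694
P(Wq > t) = ρ·e^{−(μ−λ)t} = 0.2694·e^{−0.4264}
= 0.2694·0.652868 = 0.175870

Final: 0.175870


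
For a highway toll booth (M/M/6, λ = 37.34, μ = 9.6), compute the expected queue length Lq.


a = λ/μ = 3.8896; ρ = a/6 = 0.6483
P₀ = 0.018907
Lq = P₀·a^c·ρ / (c!·(1−ρ)²) = 0.018907·3462.72883·0.6483/(720·0.12372)
= 0.47646

Final: 0.47646


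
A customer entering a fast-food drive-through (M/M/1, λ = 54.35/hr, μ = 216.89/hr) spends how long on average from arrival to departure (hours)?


W = 1/(μ−λ) = 1/(216.89 − 54.35) = 1/162.54 = 0.006152 hr

Final: 0.006152 hr


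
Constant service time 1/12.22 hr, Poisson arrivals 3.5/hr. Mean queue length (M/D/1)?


ρ = 3.5/12.22 = 0.2864
M/D/1: Lq = ρ²/(2(1−ρ)) = 0.08203/(2·0.7136) = 0.05748

Final: 0.05748


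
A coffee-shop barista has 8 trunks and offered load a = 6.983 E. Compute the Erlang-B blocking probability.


B(c,a) = (a^c/c!) / Σ_{k=0}^{c} a^k/k!
a^8/8! = 140.221889
Σ terms (k=0..8): 1.00000 + 6.98300 + 24.38114 + 56.75118 + 99.07337 + 138.36587 + 161.03481 + 160.64372 + 140.22189 = 788.454973
B = 140.221889/788.454973 = 0.177844

Final: 0.177844


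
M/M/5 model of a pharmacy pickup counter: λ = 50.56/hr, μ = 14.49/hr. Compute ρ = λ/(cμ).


ρ = λ/(cμ) = 50.56/(5·14.49) = 50.56/72.45 = 0.6979

Final: 0.6979


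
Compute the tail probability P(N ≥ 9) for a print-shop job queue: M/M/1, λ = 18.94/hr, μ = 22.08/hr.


ρ = 18.94/22.08 = 0.8578
P(N ≥ n) = ρ^n = 0.8578^9 = 0.251436

Final: 0.251436


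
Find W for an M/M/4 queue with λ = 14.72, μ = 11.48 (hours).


a = 1.2822; ρ = 0.3206; P₀ = 0.276136
Lq = P₀·a^c·ρ/(c!(1−ρ)²) = 0.02160
Wq = Lq/λ = 0.02160/14.72 = 0.001467 hr
W = Wq + 1/μ = 0.001467 + 0.08711 = 0.08858 hr

Final: 0.08858 hr


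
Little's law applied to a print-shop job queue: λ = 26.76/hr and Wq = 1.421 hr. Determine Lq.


Lq = λWq = 26.76·1.421 = 38.0260

Final: 38.0260


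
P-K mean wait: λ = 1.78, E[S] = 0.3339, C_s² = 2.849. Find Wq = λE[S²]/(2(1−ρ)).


ρ = λ·E[S] = 1.78·0.3339 = 0.5943
E[S²] = E[S]²(1+C_s²) = 0.3339²·(1+2.849) = 0.429122
Wq = λ·E[S²]/(2(1−ρ)) = 1.78·0.429122/(2·0.4057) = 0.94148 hr

Final: 0.94148 hr


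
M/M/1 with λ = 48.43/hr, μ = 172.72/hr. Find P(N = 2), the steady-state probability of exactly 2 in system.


ρ = 48.43/172.72 = 0.2804
P_n = (1−ρ)·ρ^n = (1 − 0.2804)·0.2804^2 = 0.7196·0.078622 = 0.056577

Final: 0.056577


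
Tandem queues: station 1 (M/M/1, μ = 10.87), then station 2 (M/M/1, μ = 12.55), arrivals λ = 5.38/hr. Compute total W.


Each node sees arrival rate λ = 5.38/hr (tandem ⇒ throughput preserved).
W₁ = 1/(μ₁−λ) = 1/(10.87−5.38) = 0.18215 hr
W₂ = 1/(μ₂−λ) = 1/(12.55−5.38) = 0.13947 hr
W_total = W₁ + W₂ = 0.18215 + 0.13947 = 0.32162 hr

Final: 0.32162 hr


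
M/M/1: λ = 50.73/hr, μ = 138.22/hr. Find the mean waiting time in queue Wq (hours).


ρ = 50.73/138.22 = 0.3670
Wq = ρ/(μ−λ) = 0.3670/(138.22 − 50.73) = 0.3670/87.49 = 0.004195 hr

Final: 0.004195 hr


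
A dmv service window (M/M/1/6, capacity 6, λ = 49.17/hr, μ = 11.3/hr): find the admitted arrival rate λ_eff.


ρ = 4.3513; P_K = (1−ρ)ρ^6/(1−ρ^7) = 0.770211
λ_eff = λ(1 − P_K) = 49.17·(1 − 0.770211) = 49.17·0.229789 = 11.2987 /hr

Final: 11.2987 /hr


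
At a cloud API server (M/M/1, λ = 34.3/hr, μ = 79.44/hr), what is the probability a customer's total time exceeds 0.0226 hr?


W ~ Exponential(μ−λ) for M/M/1.
μ − λ = 79.44 − 34.3 = 45.1400
P(W > t) = e^{−(μ−λ)t} = e^{−1.0202} = 0.360536

Final: 0.360536


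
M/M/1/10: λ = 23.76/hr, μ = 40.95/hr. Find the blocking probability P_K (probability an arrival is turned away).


ρ = λ/μ = 23.76/40.95 = 0.5802
P_K = (1−ρ)ρ^K/(1−ρ^(K+1)) = (0.4198·0.004324)/(1 − 0.002509)
= 0.001815/0.997491 = 0.001820

Final: 0.001820


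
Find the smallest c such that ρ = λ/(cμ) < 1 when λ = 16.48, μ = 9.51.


Stability requires cμ > λ ⇔ c > λ/μ.
λ/μ = 16.48/9.51 = 1.7329
Minimum integer c = ⌊1.7329⌋ + 1 = 2
Check: 2·9.51 = 19.02 > 16.48, while 1·9.51 = 9.51 ≤ 16.48

Final: 2 servers


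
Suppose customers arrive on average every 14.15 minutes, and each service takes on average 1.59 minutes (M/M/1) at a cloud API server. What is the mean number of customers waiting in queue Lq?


λ = 60/14.15 = 4.2403 /hr
μ = 60/1.59 = 37.7358 /hr
ρ = λ/μ = 4.2403/37.7358 = 0.1124
Lq = ρ²/(1−ρ) = 0.01263/0.8876 = 0.01422

Final: 0.01422


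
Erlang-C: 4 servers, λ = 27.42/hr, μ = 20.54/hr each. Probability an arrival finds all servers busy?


a = λ/μ = 1.3350; ρ = a/4 = 0.3337
P₀ = 0.261703 (from M/M/c formula)
C(c,a) = [a^c/(c!(1−ρ))]·P₀ = [3.17591/(24·0.6663)]·0.261703
= 0.19862·0.261703 = 0.051978

Final: 0.051978


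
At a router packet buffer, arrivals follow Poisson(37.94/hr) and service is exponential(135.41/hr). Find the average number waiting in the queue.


ρ = 37.94/135.41 = 0.2802
Lq = ρ²/(1−ρ) = 0.07850/0.7198 = 0.1091

Final: 0.1091


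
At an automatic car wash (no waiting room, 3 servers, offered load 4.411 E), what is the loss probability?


B(c,a) = (a^c/c!) / Σ_{k=0}^{c} a^k/k!
a^3/3! = 14.304080
Σ terms (k=0..3): 1.00000 + 4.41100 + 9.72846 + 14.30408 = 29.443540
B = 14.304080/29.443540 = 0.485814

Final: 0.485814


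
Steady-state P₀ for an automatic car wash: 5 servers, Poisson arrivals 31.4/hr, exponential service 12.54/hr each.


a = λ/μ = 31.4/12.54 = 2.5040; ρ = a/c = 0.5008
Σ_{k=0}^{4} a^k/k! (terms k=0..4) = 1.00000 + 2.50399 + 3.13498 + 2.61665 + 1.63801 = 10.89362
Tail: a^5/(5!(1−ρ)) = 98.43750/(120·0.4992) = 1.64325
P₀ = 1/(10.89362 + 1.64325) = 1/12.53687 = 0.079765

Final: 0.079765


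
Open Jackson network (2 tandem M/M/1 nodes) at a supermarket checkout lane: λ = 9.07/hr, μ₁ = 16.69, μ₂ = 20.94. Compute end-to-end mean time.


Each node sees arrival rate λ = 9.07/hr (tandem ⇒ throughput preserved).
W₁ = 1/(μ₁−λ) = 1/(16.69−9.07) = 0.13123 hr
W₂ = 1/(μ₂−λ) = 1/(20.94−9.07) = 0.08425 hr
W_total = W₁ + W₂ = 0.13123 + 0.08425 = 0.21548 hr

Final: 0.21548 hr


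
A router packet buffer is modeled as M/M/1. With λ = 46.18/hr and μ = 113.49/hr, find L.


ρ = λ/μ = 46.18/113.49 = 0.4069
L = ρ/(1−ρ) = 0.4069/(1 − 0.4069) = 0.4069/0.5931 = 0.6861

Final: 0.6861


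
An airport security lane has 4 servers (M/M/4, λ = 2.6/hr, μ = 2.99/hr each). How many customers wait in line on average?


a = λ/μ = 0.8696; ρ = a/4 = 0.2174
P₀ = 0.418819
Lq = P₀·a^c·ρ / (c!·(1−ρ)²) = 0.418819·0.57175·0.2174/(24·0.61248)
= 0.003541

Final: 0.003541


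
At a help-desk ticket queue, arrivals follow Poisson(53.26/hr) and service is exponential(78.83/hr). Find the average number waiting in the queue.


ρ = 53.26/78.83 = 0.6756
Lq = ρ²/(1−ρ) = 0.4565/0.3244 = 1.4073

Final: 1.4073


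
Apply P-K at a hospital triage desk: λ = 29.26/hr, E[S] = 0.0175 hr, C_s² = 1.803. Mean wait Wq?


ρ = λ·E[S] = 29.26·0.0175 = 0.5121
E[S²] = E[S]²(1+C_s²) = 0.0175²·(1+1.803) = 0.0008584
Wq = λ·E[S²]/(2(1−ρ)) = 29.26·0.0008584/(2·0.4879) = 0.02574 hr

Final: 0.02574 hr


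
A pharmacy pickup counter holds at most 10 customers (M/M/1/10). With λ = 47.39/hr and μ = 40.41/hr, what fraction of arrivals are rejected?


ρ = λ/μ = 47.39/40.41 = 1.1727
P_K = (1−ρ)ρ^K/(1−ρ^(K+1)) = (-0.1727·4.920153)/(1 − 5.770008)
= -0.849856/-4.770008 = 0.178166

Final: 0.178166


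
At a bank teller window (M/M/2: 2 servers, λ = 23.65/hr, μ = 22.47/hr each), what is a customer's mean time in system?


a = 1.0525; ρ = 0.5263; P₀ = 0.310395
Lq = P₀·a^c·ρ/(c!(1−ρ)²) = 0.40314
Wq = Lq/λ = 0.40314/23.65 = 0.01705 hr
W = Wq + 1/μ = 0.01705 + 0.04450 = 0.06155 hr

Final: 0.06155 hr


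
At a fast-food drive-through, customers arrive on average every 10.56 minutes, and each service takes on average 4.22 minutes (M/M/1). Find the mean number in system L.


λ = 60/10.56 = 5.6818 /hr
μ = 60/4.22 = 14.2180 /hr
ρ = λ/μ = 5.6818/14.2180 = 0.3996
L = ρ/(1−ρ) = 0.3996/0.6004 = 0.6656

Final: 0.6656


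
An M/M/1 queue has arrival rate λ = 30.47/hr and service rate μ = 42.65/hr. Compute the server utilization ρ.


ρ = λ/μ = 30.47/42.65 = 0.7144

Final: 0.7144


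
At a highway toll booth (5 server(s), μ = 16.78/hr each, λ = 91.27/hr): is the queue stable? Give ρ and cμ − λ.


Total capacity cμ = 5·16.78 = 83.90/hr
ρ = λ/(cμ) = 91.27/83.90 = 1.0878
Stable ⇔ ρ < 1: NO
Spare capacity = cμ − λ = 83.90 − 91.27 = -7.37/hr

Final: ρ = 1.0878; unstable; margin = -7.37/hr


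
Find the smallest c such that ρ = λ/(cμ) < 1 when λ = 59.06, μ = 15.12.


Stability requires cμ > λ ⇔ c > λ/μ.
λ/μ = 59.06/15.12 = 3.9061
Minimum integer c = ⌊3.9061⌋ + 1 = 4
Check: 4·15.12 = 60.48 > 59.06, while 3·15.12 = 45.36 ≤ 59.06

Final: 4 servers


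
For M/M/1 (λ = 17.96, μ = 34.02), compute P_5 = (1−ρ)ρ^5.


ρ = 17.96/34.02 = 0.5279
P_n = (1−ρ)·ρ^n = (1 − 0.5279)·0.5279^5 = 0.4721·0.041007 = 0.019358

Final: 0.019358


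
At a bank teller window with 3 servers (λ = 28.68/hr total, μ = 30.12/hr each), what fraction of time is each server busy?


ρ = λ/(cμ) = 28.68/(3·30.12) = 28.68/90.36 = 0.3174

Final: 0.3174


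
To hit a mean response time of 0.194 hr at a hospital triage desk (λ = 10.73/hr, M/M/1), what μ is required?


W = 1/(μ−λ) ⇒ μ − λ = 1/W = 1/0.194 = 5.1546
μ = λ + 1/W = 10.73 + 5.1546 = 15.8846 per hr

Final: 15.8846 /hr


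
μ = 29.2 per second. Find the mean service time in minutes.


Mean service time = 1/μ = 1/29.2 second = 0.03425 second
In minutes: 0.03425 × 0.0166667 = 0.0005708 min

Final: 0.0005708 min


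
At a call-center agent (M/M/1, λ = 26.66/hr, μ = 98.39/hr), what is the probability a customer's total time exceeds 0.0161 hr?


W ~ Exponential(μ−λ) for M/M/1.
μ − λ = 98.39 − 26.66 = 71.7300
P(W > t) = e^{−(μ−λ)t} = e^{−1.1549} = 0.315104

Final: 0.315104


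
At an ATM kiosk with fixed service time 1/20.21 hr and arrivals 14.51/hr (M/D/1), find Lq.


ρ = 14.51/20.21 = 0.7180
M/D/1: Lq = ρ²/(2(1−ρ)) = 0.5155/(2·0.2820) = 0.91383

Final: 0.91383


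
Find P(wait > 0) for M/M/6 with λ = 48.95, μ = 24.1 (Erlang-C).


a = λ/μ = 2.0311; ρ = a/6 = 0.3385
P₀ = 0.130975 (from M/M/c formula)
C(c,a) = [a^c/(c!(1−ρ))]·P₀ = [70.21242/(720·0.6615)]·0.130975
= 0.14742·0.130975 = 0.019309

Final: 0.019309


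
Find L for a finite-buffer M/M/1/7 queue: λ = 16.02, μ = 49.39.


ρ = 16.02/49.39 = 0.3244
L = ρ[1 − (K+1)ρ^K + Kρ^(K+1)] / [(1−ρ)(1−ρ^(K+1))]
Numerator: 0.3244·(1 − 8·0.0003777 + 7·0.0001225) = 0.323655
Denominator: (0.6756)·(0.999877) = 0.675560
L = 0.323655/0.675560 = 0.4791

Final: 0.4791


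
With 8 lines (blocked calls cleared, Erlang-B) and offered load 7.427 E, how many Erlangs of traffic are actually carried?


B(8,7.427) = 0.203298 (Erlang-B)
Carried load = a(1 − B) = 7.427·(1 − 0.203298) = 7.427·0.796702 = 5.9171 E

Final: 5.9171 Erlangs


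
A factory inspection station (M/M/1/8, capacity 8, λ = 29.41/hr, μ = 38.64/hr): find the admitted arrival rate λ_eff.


ρ = 0.7611; P_K = (1−ρ)ρ^8/(1−ρ^9) = 0.029427
λ_eff = λ(1 − P_K) = 29.41·(1 − 0.029427) = 29.41·0.970573 = 28.5445 /hr

Final: 28.5445 /hr


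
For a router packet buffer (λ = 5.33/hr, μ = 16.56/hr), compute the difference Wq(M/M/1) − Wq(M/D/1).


ρ = 5.33/16.56 = 0.3219
Wq(M/M/1) = ρ/(μ−λ) = 0.3219/11.23 = 0.02866 hr
Wq(M/D/1) = ρ/(2(μ−λ)) = 0.01433 hr
Savings = 0.02866 − 0.01433 = 0.01433 hr

Final: 0.01433 hr


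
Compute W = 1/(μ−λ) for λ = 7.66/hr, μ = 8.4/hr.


W = 1/(μ−λ) = 1/(8.4 − 7.66) = 1/0.7400 = 1.3514 hr

Final: 1.3514 hr


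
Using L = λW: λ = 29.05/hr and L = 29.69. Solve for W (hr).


W = L/λ = 29.69/29.05 = 1.0220 hr

Final: 1.0220 hr


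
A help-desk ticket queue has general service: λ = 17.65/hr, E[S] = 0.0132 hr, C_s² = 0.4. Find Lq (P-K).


ρ = λ·E[S] = 17.65·0.0132 = 0.2330
Lq = ρ²(1+C_s²)/(2(1−ρ)) = 0.05428·(1+0.4)/(2·0.7670)
= 0.05428·1.4000/1.5340 = 0.04954

Final: 0.04954


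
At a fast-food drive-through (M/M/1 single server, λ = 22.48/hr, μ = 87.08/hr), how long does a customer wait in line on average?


ρ = 22.48/87.08 = 0.2582
Wq = ρ/(μ−λ) = 0.2582/(87.08 − 22.48) = 0.2582/64.60 = 0.003996 hr

Final: 0.003996 hr


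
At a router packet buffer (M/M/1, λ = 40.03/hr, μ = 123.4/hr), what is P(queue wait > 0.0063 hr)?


ρ = 40.03/123.4 = 0.3244
P(Wq > t) = ρ·e^{−(μ−λ)t} = 0.3244·e^{−0.5252}
= 0.3244·0.591419 = 0.191852

Final: 0.191852


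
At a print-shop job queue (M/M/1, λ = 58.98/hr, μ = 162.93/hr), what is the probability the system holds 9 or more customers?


ρ = 58.98/162.93 = 0.3620
P(N ≥ n) = ρ^n = 0.3620^9 = 0.0001067

Final: 0.0001067


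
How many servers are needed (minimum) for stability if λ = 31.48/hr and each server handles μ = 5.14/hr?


Stability requires cμ > λ ⇔ c > λ/μ.
λ/μ = 31.48/5.14 = 6.1245
Minimum integer c = ⌊6.1245⌋ + 1 = 7
Check: 7·5.14 = 35.98 > 31.48, while 6·5.14 = 30.84 ≤ 31.48

Final: 7 servers


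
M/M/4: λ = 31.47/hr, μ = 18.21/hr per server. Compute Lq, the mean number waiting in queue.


a = λ/μ = 1.7282; ρ = a/4 = 0.4320
P₀ = 0.174336
Lq = P₀·a^c·ρ / (c!·(1−ρ)²) = 0.174336·8.91964·0.4320/(24·0.32258)
= 0.08678

Final: 0.08678


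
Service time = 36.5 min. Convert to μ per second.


μ = 1/(service time) in consistent units.
1 second = 0.0166667 min, so μ = 0.0166667/36.5 = 0.0004566 per second

Final: 0.0004566 /sec


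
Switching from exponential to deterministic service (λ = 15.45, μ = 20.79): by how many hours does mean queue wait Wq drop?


ρ = 15.45/20.79 = 0.7431
Wq(M/M/1) = ρ/(μ−λ) = 0.7431/5.34 = 0.13917 hr
Wq(M/D/1) = ρ/(2(μ−λ)) = 0.06958 hr
Savings = 0.13917 − 0.06958 = 0.06958 hr

Final: 0.06958 hr


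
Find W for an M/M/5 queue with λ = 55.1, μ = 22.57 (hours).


a = 2.4413; ρ = 0.4883; P₀ = 0.085191
Lq = P₀·a^c·ρ/(c!(1−ρ)²) = 0.11478
Wq = Lq/λ = 0.11478/55.1 = 0.002083 hr
W = Wq + 1/μ = 0.002083 + 0.04431 = 0.04639 hr

Final: 0.04639 hr


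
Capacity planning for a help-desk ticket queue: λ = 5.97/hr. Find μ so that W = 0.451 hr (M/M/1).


W = 1/(μ−λ) ⇒ μ − λ = 1/W = 1/0.451 = 2.2173
μ = λ + 1/W = 5.97 + 2.2173 = 8.1873 per hr

Final: 8.1873 /hr
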